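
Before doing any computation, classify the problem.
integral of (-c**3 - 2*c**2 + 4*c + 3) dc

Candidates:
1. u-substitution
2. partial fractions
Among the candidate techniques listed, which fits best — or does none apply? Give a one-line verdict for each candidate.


Technique: no special technique — the integrand is a sum of constant multiples of powers of c — integrate term by term.
- u-substitution: any workable substitution here is cosmetic — the integrand is already in directly integrable form.
- partial fractions: there is no rational-function structure to decompose.


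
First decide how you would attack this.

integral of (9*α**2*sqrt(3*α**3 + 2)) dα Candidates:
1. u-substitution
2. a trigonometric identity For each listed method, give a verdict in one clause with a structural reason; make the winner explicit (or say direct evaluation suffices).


Best approach: u-substitution — gathered as a product, the integrand carries the factor 9*α**2 — up to a constant, the derivative of the inner expression 3*α**3 + 2 — so u = 3*α**3 + 2 collapses the integral.
- u-substitution — yes, a natural case for it.
- a trigonometric identity — there is no trigonometric structure at all — the integrand carries no sine or cosine to rewrite.


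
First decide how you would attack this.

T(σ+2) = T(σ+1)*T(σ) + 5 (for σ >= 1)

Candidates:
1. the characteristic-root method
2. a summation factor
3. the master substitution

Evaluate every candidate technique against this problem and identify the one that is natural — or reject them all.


Verdict: no special technique — the map from one term to the next is curved, not linear, so linear closed-form machinery does not attach.
- the characteristic-root method — nonlinearity rules out exponential-mode superposition from the start.
- a summation factor — no summation factor applies — the rule is not linear in the sequence values.
- the master substitution — there is no divide-the-index recursive argument.


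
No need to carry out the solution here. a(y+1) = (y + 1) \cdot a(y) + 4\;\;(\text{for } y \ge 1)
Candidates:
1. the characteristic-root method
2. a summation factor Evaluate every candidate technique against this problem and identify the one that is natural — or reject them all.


Technique: a summation factor — with the index-dependent coefficient y + 1, dividing by the cumulative product turns the left side into a pure difference.
- the characteristic-root method — the coefficients change with the index, which the root method cannot absorb.
- a summation factor — yes — fits the structure here.


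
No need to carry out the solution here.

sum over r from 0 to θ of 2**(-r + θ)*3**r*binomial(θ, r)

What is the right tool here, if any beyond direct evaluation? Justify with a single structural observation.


Technique: the binomial theorem — terms weighting binomial(θ, r) against matched powers of 3 and 2 reassemble into (3 + 2)^θ by the binomial theorem.


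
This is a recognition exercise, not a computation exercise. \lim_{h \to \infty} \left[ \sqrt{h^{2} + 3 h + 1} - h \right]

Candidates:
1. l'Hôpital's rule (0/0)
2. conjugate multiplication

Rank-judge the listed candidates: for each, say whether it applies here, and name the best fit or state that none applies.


Method: conjugate multiplication — divergence minus divergence hides a finite answer — expose it by pairing \sqrt{h^{2} + 3 h + 1} - h with its conjugate.
- l'Hôpital's rule (0/0): the expression is a difference driving to ∞ − ∞, not a 0/0 quotient — there is no ratio for the rule to differentiate.
- conjugate multiplication: a fit — the right tool for this form.


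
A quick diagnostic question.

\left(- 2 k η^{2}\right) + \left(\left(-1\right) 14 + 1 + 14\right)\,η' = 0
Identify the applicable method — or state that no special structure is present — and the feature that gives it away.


Technique: separation of variables — solved for the derivative, the right side splits multiplicatively into a function of each variable alone — divide and integrate each side.


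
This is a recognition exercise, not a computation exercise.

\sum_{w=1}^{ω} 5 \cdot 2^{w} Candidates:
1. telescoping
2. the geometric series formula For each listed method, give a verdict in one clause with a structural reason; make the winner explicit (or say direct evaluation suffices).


Verdict: the geometric series formula — term-over-term division gives 2 every time — index-free ratio, geometric sum formula applies.
- telescoping: in the displayed form, no term reappears at a neighboring index to cancel against.
- the geometric series formula: a fit — the right tool for this form.


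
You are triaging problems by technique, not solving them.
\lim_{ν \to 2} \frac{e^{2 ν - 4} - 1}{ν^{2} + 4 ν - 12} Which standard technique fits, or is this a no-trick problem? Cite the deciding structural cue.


Diagnosis: l'Hôpital's rule (0/0) — both numerator and denominator vanish at 2: the genuine 0/0 indeterminate that l'Hôpital exists for. A first-order expansion at the point is an equally standard path; the rule packages it.


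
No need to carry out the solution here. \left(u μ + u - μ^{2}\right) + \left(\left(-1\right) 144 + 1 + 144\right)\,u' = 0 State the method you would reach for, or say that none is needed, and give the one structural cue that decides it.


Verdict: a linear integrating factor — the unknown enters only to the first power against a nonzero forcing term — the integrating-factor template applies directly.


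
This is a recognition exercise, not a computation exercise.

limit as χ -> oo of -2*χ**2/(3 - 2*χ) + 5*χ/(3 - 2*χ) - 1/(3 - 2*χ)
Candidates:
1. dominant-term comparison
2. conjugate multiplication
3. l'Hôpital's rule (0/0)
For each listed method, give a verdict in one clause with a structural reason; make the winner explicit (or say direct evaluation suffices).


Best approach: dominant-term comparison — at large χ only the top-degree terms survive; compare the leading terms and the limit falls out.
- dominant-term comparison — yes — fits the structure here.
- conjugate multiplication — rationalization has no target — no divergent radical difference appears.
- l'Hôpital's rule (0/0): viewed as a single quotient this runs to ∞/∞, not the 0/0 clash this candidate addresses; an at-infinity variant of the rule would resolve it, but comparing leading growth reads the answer without differentiating.


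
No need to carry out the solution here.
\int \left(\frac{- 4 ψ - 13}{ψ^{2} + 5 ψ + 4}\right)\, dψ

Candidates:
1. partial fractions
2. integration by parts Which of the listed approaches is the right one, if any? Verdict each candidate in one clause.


Verdict: partial fractions — a proper rational integrand over the factorable ψ^{2} + 5 ψ + 4: partial fractions reduce it to elementary pieces.
- partial fractions — a fit — the right tool for this form.
- integration by parts: the integrand does not split as a nonconstant polynomial times an exp, sine, cosine of a linear argument, or logarithm — no polynomial-kernel parts product to differentiate one side of.


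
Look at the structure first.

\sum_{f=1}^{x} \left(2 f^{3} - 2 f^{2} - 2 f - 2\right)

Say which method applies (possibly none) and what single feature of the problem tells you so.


Method: no special technique — every summand is a constant multiple of a power of f — apply the standard power-sum identities one degree at a time.


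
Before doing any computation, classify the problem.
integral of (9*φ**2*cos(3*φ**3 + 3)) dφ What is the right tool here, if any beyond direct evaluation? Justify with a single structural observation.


Verdict: u-substitution — differentiating the inner expression 3*φ**3 + 3 produces the factor 9*φ**2 up to a constant multiple, so substituting u = 3*φ**3 + 3 reduces everything to a one-variable integral in u.


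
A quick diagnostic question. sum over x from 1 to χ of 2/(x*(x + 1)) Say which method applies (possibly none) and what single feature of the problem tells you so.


Diagnosis: telescoping — after splitting 2/(x*(x + 1)) into partial fractions, the pieces are shifted copies of one function and cancel telescopically.


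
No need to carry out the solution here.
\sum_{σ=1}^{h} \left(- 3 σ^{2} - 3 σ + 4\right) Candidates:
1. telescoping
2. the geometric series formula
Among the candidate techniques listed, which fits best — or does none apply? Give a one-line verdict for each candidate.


Technique: no special technique — the summand is a plain polynomial in σ (expanding first if it arrives factored); standard power-sum formulas evaluate it term by term.
- telescoping: the terms as presented offer no neighboring cancellation — a telescoping rewrite may exist, but the displayed structure does not hand one over.
- the geometric series formula: there is no constant term-to-term ratio.


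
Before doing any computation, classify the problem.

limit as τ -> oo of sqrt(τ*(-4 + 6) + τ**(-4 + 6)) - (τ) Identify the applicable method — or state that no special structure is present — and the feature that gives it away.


Method: conjugate multiplication — infinity minus infinity with a radical in play — multiply by the conjugate so the divergences of sqrt(τ*(-4 + 6) + τ**(-4 + 6)) and τ annihilate.


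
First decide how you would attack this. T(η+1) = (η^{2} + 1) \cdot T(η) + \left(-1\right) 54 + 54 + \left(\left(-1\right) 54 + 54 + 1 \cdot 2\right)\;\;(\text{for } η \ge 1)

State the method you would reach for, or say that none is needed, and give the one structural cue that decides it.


Diagnosis: a summation factor — rescale the sequence by the product of the weights η^{2} + 1 so far — the recurrence collapses to a plain running sum.


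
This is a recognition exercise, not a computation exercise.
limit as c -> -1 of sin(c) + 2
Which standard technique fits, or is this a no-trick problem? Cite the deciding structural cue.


Best approach: no special technique — no denominator vanishes and nothing blows up at -1: direct substitution is the whole computation.


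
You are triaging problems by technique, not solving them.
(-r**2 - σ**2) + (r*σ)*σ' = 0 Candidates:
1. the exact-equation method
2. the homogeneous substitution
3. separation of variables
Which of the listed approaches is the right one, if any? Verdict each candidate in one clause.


Diagnosis: the homogeneous substitution — the slope's numerator and denominator have matching total degree, so it depends only on σ/r and the ratio substitution collapses it. This doubles as a Bernoulli equation in the unknown as written; the homogeneous route needs no setup at all.
- the exact-equation method: exactness fails on the nose — the mixed partials do not match.
- the homogeneous substitution — a fit — the right tool for this form.
- separation of variables: no division isolates the independent variable from the unknown.


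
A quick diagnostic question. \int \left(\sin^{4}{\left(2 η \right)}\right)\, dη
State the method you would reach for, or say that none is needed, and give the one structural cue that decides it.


Method: a trigonometric identity — the exponent on \sin^{4}{\left(2 η \right)} is even — the power-reduction identity is the standard preprocessing step.


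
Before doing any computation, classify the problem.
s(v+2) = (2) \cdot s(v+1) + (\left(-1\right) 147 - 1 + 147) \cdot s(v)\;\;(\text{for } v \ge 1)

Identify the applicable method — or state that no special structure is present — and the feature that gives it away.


Method: the characteristic-root method — no index-dependence in the weights and nothing inhomogeneous: classic characteristic-equation setup.


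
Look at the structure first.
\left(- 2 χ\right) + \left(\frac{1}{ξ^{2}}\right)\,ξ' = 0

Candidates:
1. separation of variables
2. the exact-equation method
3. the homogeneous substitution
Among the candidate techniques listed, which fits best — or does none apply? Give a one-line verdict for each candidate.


Method: separation of variables — separating collects all ξ-dependence with the derivative and leaves all χ-dependence opposite: variables separate.
- separation of variables: applies; the problem has the shape this method handles.
- the exact-equation method: any potential here is of the trivial single-variable kind; the exact method earns its name only with genuine cross terms.
- the homogeneous substitution: the slope does not depend on the ratio of the variables alone.


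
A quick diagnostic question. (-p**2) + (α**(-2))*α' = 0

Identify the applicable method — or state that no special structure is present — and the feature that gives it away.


Verdict: separation of variables — all dependence on the two variables factors apart, the defining separable shape. The cross-partial test also passes here (vacuously, each side single-variable); the potential-function route would work, separation is simply more immediate.


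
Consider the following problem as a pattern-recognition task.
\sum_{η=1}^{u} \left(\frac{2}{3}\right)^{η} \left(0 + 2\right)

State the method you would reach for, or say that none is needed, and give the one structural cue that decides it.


Verdict: the geometric series formula — consecutive terms stand in a fixed index-free ratio — the geometric sum formula closes it.


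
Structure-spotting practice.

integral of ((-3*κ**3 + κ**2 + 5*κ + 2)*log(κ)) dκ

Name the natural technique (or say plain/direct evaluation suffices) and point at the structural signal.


Technique: integration by parts — the logarithm log(κ) has no power-rule antiderivative to read off directly, but its derivative is algebraic — so differentiate log(κ) and integrate the polynomial factor -3*κ**3 + κ**2 + 5*κ + 2.


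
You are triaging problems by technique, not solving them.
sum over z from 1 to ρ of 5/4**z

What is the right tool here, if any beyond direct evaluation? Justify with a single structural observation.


Method: the geometric series formula — consecutive terms stand in a fixed index-free ratio — the geometric sum formula closes it.


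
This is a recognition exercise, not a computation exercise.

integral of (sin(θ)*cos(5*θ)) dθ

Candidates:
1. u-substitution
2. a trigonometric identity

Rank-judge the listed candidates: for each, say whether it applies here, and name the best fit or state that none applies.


Best approach: a trigonometric identity — split sin(θ)*cos(5*θ) with the angle-addition identities: the resulting sum integrates term by term.
- u-substitution: no subexpression of the integrand serves as a whole-integral substitution inner — individual terms may offer their own, but none carries its derivative as a factor of the full integrand; a working change of variable would have to be constructed from outside the expression.
- a trigonometric identity — applies; the problem has the shape this method handles.


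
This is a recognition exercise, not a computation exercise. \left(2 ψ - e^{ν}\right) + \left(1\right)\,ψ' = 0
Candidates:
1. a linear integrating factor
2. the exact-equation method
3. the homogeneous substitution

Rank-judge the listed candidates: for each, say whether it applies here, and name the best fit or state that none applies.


Diagnosis: a linear integrating factor — linear in the unknown with genuine forcing: multiply through by the exponential of the integrated coefficient and the left side closes into one derivative.
- a linear integrating factor — applies; the problem has the shape this method handles.
- the exact-equation method: the mixed partial derivatives differ, so the left side is not a total differential.
- the homogeneous substitution: solved for the derivative, the right side changes under joint scaling of the two variables.


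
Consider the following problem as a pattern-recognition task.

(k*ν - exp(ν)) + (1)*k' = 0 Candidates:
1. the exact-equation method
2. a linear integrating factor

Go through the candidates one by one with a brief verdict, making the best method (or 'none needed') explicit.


Verdict: a linear integrating factor — k enters only linearly with coefficient ν; multiply by exp of the integral of ν and the left side becomes one derivative.
- the exact-equation method: no potential function has this form as its differential, as written.
- a linear integrating factor: applicable, and directly so.


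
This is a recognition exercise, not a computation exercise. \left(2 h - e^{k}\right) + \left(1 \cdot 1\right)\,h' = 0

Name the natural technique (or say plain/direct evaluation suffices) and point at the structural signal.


Diagnosis: a linear integrating factor — h appears only to the first power with coefficient 2 — the classic integrating-factor setup.


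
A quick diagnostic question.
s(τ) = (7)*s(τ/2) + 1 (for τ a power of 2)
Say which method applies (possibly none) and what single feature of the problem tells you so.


Diagnosis: the master substitution — divide-the-index recursion (τ/2 inside the call) straightens out once the index is rewritten as 2^m.


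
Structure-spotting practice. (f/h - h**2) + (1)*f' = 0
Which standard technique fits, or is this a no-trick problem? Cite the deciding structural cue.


Diagnosis: a linear integrating factor — linear in the unknown with genuine forcing: multiply through by the exponential of the integrated coefficient and the left side closes into one derivative.


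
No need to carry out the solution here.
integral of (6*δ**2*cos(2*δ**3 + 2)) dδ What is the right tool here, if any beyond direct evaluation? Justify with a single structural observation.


Technique: u-substitution — viewed as a product, the integrand is a composition evaluated at 2*δ**3 + 2 times (a constant multiple of) that inner expression's derivative, so u = 2*δ**3 + 2 makes it elementary.


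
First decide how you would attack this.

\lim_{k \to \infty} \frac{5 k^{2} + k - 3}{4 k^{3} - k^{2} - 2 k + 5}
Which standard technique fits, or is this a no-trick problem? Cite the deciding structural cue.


Diagnosis: dominant-term comparison — divide through by the highest power of k; every lower-order term dies and the dominant terms decide the limit. Viewed as a single quotient this is an ∞/∞ form — an at-infinity application of l'Hôpital's rule would also resolve it; comparing leading growth reads the answer without differentiating.


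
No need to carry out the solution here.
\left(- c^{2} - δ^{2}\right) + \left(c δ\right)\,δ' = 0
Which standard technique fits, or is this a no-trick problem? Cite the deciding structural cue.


Method: the homogeneous substitution — the slope's numerator and denominator have matching total degree, so it depends only on δ/c and the ratio substitution collapses it. A Bernoulli rewrite works here as the equation stands — the homogeneous substitution is the more immediate reading.


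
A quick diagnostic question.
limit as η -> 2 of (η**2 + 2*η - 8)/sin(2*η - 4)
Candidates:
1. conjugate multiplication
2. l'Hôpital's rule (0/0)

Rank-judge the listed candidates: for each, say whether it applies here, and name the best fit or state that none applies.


Verdict: l'Hôpital's rule (0/0) — the 0/0 form at 2 is the signature situation for l'Hôpital's rule. A first-order expansion at the point is an equally standard path; the rule packages it.
- conjugate multiplication: multiplying by a conjugate would not remove any indeterminacy here.
- l'Hôpital's rule (0/0) — yes, a natural case for it.


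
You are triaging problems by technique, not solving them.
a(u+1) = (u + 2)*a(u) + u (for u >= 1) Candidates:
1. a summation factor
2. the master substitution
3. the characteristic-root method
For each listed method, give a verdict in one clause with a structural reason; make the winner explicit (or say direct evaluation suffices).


Best approach: a summation factor — first-order linear but the coefficient u + 2 moves with the index — divide by the cumulative product and telescope.
- a summation factor — applicable, and directly so.
- the master substitution: no fixed divisor shrinks the index between calls.
- the characteristic-root method: the coefficients change with the index, which the root method cannot absorb.


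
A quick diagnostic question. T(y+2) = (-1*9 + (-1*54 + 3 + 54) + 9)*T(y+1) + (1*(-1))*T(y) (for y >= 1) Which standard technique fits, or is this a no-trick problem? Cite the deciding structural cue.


Best approach: the characteristic-root method — shift-invariance with fixed coefficients calls for exponential trials; the characteristic polynomial finds every r^y.


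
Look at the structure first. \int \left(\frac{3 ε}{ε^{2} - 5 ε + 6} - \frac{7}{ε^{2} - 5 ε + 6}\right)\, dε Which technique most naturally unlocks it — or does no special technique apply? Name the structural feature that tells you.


Technique: partial fractions — the factorization of ε^{2} - 5 ε + 6 is the whole battle; after it, each term is a table integral.


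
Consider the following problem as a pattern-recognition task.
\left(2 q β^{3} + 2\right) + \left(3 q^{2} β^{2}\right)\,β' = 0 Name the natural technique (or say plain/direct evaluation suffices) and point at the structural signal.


Best approach: the exact-equation method — the cross partial derivatives of 2 q β^{3} + 2 and 3 q^{2} β^{2} agree, so the left side is the total differential of one potential in q and β.


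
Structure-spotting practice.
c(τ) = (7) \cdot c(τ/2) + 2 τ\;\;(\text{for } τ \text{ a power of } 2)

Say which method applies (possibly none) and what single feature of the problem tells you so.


Technique: the master substitution — treat m = log base 2 of τ as the new clock: one recursion step advances m by one while τ scales by 2.


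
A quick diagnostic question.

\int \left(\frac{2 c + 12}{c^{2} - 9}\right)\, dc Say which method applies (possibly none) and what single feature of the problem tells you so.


Technique: partial fractions — the bottom factors while the top stays lower-degree — split into simple fractions and integrate piece by piece.


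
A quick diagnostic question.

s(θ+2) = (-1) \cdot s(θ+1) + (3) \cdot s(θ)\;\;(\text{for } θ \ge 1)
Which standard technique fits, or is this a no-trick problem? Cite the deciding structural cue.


Best approach: the characteristic-root method — every coefficient is a fixed number and the forcing is zero — substitute r^θ and read off the root equation.


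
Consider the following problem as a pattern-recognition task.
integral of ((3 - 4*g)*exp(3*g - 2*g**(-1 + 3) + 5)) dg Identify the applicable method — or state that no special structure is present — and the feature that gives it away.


Verdict: u-substitution — differentiating the inner expression (3*g - 2*g**(-1 + 3) + 5) produces the factor 3 - 4*g up to a constant multiple, so substituting u = (3*g - 2*g**(-1 + 3) + 5) reduces everything to a one-variable integral in u.


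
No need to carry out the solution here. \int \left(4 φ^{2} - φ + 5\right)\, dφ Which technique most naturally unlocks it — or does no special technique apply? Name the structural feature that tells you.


Diagnosis: no special technique — nothing composite, nothing rational, nothing trigonometric — each constant-multiple power of φ integrates by the power rule alone.


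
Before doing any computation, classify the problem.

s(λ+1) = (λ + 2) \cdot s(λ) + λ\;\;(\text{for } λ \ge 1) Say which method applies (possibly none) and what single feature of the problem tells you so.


Method: a summation factor — it is first-order linear but the coefficient λ + 2 depends on the index, so multiply through by a summation factor to telescope it.


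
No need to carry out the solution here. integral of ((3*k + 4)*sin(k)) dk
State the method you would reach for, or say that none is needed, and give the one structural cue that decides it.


Technique: integration by parts — 3*k + 4 dies after finitely many derivatives while sin(k) cycles under integration — the tabular/parts setup.


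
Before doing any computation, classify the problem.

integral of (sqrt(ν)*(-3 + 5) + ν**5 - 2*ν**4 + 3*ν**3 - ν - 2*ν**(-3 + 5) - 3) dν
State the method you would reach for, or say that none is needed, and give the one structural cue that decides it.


Diagnosis: no special technique — scan for structure and find none: constant multiples of powers of ν, integrate directly.


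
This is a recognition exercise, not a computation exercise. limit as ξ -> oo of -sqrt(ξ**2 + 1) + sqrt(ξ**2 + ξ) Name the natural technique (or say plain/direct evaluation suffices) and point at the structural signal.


Best approach: conjugate multiplication — this difference gives up after one conjugate multiplication — the radical structure cancels against its conjugate.


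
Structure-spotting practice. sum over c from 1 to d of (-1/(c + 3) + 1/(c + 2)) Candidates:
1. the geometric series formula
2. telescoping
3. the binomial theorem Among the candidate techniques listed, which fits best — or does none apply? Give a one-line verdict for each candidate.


Diagnosis: telescoping — each term adds 1/(c + 2) and subtracts the same expression advanced one index; that subtracted piece cancels against the next term's added copy — only the boundary terms survive.
- the geometric series formula: the ratio of consecutive terms depends on the index.
- telescoping: applies; the problem has the shape this method handles.
- the binomial theorem: there is no sum-raised-to-a-power identity hiding in these terms.


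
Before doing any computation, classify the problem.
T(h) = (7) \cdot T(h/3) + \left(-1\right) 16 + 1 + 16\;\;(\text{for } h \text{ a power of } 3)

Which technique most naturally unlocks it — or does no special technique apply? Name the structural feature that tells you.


Diagnosis: the master substitution — the argument contracts 3-fold per step: reindex h exponentially and solve the linear recurrence in the new index.


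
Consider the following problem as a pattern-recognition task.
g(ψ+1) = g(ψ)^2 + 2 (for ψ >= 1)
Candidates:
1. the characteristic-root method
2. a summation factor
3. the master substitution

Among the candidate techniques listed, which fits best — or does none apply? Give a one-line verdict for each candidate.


Technique: no special technique — a nonlinear dependence on earlier terms breaks linearity, and with it every superposition-based closed form.
- the characteristic-root method — nonlinearity rules out exponential-mode superposition from the start.
- a summation factor — the recursion is nonlinear — outside the first-order linear family a summation factor addresses.
- the master substitution — with no divided-index recursive call, reindexing by powers of a base buys nothing.


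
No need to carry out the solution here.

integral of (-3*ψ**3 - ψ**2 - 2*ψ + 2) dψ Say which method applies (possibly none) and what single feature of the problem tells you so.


Best approach: no special technique — a term-by-term power-rule job in ψ; no substitution or rearrangement earns its keep here.


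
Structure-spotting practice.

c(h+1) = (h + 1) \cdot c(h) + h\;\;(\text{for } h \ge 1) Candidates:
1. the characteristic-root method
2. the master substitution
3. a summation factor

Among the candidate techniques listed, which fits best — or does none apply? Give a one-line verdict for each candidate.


Technique: a summation factor — one-term recursion with variable weight h + 1 is solved by product normalization, not by root-finding.
- the characteristic-root method: the coefficients vary with the index, breaking the constant-coefficient structure the method needs.
- the master substitution: no fixed divisor shrinks the index between calls.
- a summation factor — yes — fits the structure here.


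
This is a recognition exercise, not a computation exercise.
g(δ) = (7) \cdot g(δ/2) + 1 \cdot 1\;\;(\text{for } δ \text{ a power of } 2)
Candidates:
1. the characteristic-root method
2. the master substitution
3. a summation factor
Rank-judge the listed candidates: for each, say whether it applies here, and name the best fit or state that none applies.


Best approach: the master substitution — the argument contracts 2-fold per step: reindex δ exponentially and solve the linear recurrence in the new index.
- the characteristic-root method: the recursion divides its index rather than shifting it — outside the constant-shift family the root method covers.
- the master substitution — applicable, and directly so.
- a summation factor — a divided-index call is outside the fixed-shift first-order family a summation factor normalizes.


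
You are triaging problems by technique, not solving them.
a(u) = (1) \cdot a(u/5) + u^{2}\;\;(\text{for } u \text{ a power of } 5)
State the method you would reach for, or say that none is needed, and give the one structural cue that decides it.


Diagnosis: the master substitution — the argument shrinks by the factor 5, so measure the index on a logarithmic scale and the recursion becomes a shift.


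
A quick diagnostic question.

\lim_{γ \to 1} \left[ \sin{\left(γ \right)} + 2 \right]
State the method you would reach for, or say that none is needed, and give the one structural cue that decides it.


Verdict: no special technique — the function is continuous at 1; evaluation is itself the limit, no machinery required.


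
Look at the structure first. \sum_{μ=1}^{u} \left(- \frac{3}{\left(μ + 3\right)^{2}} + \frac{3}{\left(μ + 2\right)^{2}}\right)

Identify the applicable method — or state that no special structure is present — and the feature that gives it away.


Verdict: telescoping — difference-of-shifts structure (each term adds \frac{3}{\left(μ + 2\right)^{2}}, then subtracts its one-index-advanced value, which the following term adds back) leaves only the first and last pieces standing.


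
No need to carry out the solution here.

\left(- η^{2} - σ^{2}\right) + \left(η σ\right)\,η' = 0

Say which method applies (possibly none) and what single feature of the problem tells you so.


Technique: the homogeneous substitution — the slope is degree-zero homogeneous: the ratio substitution v = η/σ collapses it. This doubles as a Bernoulli equation in the unknown as written; the homogeneous route needs no setup at all.


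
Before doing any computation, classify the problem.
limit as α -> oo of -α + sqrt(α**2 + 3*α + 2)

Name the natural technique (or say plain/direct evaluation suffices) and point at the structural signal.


Best approach: conjugate multiplication — this difference gives up after one conjugate multiplication — the radical structure cancels against its conjugate.


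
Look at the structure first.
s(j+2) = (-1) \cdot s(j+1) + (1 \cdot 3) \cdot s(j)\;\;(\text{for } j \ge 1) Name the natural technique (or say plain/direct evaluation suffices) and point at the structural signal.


Technique: the characteristic-root method — linear, homogeneous, constant coefficients: solutions of the form r^j exist — find the roots of the characteristic polynomial.


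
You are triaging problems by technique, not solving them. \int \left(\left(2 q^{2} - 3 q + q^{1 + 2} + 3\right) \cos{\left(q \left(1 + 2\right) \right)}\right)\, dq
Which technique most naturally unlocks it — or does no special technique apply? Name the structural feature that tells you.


Best approach: integration by parts — a polynomial (2 q^{2} - 3 q + q^{1 + 2} + 3) against the kernel \cos{\left(q \left(1 + 2\right) \right)} is the signature bounded-ladder case for integration by parts.


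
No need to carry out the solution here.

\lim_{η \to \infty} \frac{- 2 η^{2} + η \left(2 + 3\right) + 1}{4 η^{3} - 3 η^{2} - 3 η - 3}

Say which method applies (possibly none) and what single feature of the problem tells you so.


Diagnosis: dominant-term comparison — divide through by the highest power of η; every lower-order term dies and the dominant terms decide the limit. Differentiating the expression as a single quotient would eventually settle it as well; matching dominant growth settles it immediately.


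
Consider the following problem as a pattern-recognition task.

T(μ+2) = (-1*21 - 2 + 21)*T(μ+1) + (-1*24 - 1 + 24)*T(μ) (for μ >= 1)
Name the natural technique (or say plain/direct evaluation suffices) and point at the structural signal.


Method: the characteristic-root method — this is the constant-coefficient homogeneous case — the whole solution in μ reduces to a polynomial's roots.


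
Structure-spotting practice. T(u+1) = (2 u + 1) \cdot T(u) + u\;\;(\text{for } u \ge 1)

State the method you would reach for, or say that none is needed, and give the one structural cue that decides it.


Diagnosis: a summation factor — the coefficient 2 u + 1 drifts with the index, so no fixed root exists; normalizing by the cumulative product telescopes it.


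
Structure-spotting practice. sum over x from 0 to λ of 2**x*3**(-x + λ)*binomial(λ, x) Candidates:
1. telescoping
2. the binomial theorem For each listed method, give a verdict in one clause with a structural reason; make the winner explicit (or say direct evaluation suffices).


Diagnosis: the binomial theorem — terms weighting binomial(λ, x) against matched powers of 2 and 3 reassemble into (2 + 3)^λ by the binomial theorem.
- telescoping — in the displayed form, no term reappears at a neighboring index to cancel against.
- the binomial theorem — yes, a natural case for it.


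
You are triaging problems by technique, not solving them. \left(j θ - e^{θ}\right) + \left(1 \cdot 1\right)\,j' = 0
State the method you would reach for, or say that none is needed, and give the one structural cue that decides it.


Verdict: a linear integrating factor — j appears only to the first power with coefficient θ — the classic integrating-factor setup.


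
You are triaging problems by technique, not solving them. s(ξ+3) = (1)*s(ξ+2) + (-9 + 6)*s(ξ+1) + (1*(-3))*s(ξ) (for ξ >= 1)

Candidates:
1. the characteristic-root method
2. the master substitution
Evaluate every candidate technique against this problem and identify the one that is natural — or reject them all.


Diagnosis: the characteristic-root method — constant coefficients and linearity mean the ansatz r^ξ reduces it to solving the characteristic polynomial.
- the characteristic-root method: applicable, and directly so.
- the master substitution — the recursive argument is a shift of the index, not a fixed fraction of it.


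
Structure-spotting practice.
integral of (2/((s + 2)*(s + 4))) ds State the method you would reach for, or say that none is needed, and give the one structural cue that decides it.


Verdict: partial fractions — a proper rational integrand whose denominator splits into simpler factors — decompose into partial fractions first.


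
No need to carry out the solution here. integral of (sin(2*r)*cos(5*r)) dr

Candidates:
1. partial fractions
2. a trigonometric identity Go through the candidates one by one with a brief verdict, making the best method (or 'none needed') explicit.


Technique: a trigonometric identity — apply product-to-sum to sin(2*r)*cos(5*r): two clean single-angle terms replace one awkward product.
- partial fractions — the expression is not a ratio of polynomials that decomposes further.
- a trigonometric identity — a fit — the right tool for this form.


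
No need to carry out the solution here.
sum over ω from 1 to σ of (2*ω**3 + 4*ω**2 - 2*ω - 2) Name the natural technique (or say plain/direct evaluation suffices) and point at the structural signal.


Technique: no special technique — nothing telescopes and nothing is geometric; polynomial terms in ω sum term by term.


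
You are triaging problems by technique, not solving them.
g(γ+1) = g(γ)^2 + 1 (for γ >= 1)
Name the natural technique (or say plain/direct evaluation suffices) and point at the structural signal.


Best approach: no special technique — the new term depends nonlinearly on the old ones, which disqualifies every superposition-based technique.


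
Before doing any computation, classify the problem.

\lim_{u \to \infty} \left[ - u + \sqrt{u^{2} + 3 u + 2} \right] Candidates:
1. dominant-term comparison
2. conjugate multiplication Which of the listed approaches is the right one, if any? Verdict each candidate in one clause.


Diagnosis: conjugate multiplication — infinity minus infinity with a radical in play — multiply by the conjugate so the divergences of \sqrt{u^{2} + 3 u + 2} and u annihilate.
- dominant-term comparison — no dominant-degree comparison decides it.
- conjugate multiplication: applies; the problem has the shape this method handles.


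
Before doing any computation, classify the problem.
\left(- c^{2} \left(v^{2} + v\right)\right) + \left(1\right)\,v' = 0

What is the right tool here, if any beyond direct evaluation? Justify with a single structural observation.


Best approach: separation of variables — solved for the derivative, the right side factors as c^{2} times v^{2} + v — all c-dependence separates from all v-dependence. Rearranged, this also fits the Bernoulli template directly; separation reads the product structure as given.


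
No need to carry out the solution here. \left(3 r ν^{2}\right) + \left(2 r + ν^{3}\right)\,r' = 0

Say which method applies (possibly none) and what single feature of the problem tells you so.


Method: the exact-equation method — check exactness first: here it holds (3 r ν^{2}, 2 r + ν^{3} have matching cross partials), so no integrating factor is needed.


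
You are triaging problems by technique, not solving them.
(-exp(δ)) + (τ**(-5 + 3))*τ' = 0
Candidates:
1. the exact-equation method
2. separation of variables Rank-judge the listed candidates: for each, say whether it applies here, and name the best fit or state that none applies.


Diagnosis: separation of variables — separating collects all τ-dependence with the derivative and leaves all δ-dependence opposite: variables separate.
- the exact-equation method: with no real cross-dependence between the variables, the exact-equation machinery is a detour rather than the natural reading.
- separation of variables: applicable, and directly so.


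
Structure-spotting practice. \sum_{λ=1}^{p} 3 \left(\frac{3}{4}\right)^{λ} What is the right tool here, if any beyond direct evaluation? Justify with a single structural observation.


Diagnosis: the geometric series formula — check a ratio of consecutive terms: it is \frac{3}{4}, independent of the index, so the geometric formula closes the sum.


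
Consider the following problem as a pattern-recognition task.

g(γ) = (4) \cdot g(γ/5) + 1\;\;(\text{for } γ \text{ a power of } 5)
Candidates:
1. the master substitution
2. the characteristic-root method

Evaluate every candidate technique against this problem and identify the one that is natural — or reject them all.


Verdict: the master substitution — the argument shrinks by the factor 5, so measure the index on a logarithmic scale and the recursion becomes a shift.
- the master substitution: a fit — the right tool for this form.
- the characteristic-root method — the recursion divides its index rather than shifting it — outside the constant-shift family the root method covers.


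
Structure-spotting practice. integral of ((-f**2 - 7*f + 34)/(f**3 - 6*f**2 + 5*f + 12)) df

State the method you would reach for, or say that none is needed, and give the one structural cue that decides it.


Best approach: partial fractions — a proper rational integrand whose denominator splits into simpler factors — decompose into partial fractions first.
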